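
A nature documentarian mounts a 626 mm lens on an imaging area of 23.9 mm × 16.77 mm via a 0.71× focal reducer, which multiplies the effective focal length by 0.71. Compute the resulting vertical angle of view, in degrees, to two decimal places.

Effective focal length f = 626 × 0.71 = 444.46 mm.
α = 2·arctan(16.77 / (2 × 444.46)) = 2·arctan(0.01887) ≈ 2.1616°.

2.16°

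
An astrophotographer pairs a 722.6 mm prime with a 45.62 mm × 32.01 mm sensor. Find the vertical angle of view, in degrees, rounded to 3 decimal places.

Angle of view α = 2·arctan(h/2f) with h = 32.01 mm and f = 722.6 mm.
h/2f = 0.02215; arctan(0.02215) ≈ 1.2688°, so α ≈ 2.5377°.

2.538°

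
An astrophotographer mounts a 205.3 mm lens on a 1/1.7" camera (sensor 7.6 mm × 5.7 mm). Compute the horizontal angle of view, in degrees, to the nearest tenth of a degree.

2.1°

Angle of view α = 2·arctan(w/2f) with w = 7.6 mm and f = 205.3 mm.
w/2f = 0.01851; arctan(0.01851) ≈ 1.0604°, so α ≈ 2.1208°.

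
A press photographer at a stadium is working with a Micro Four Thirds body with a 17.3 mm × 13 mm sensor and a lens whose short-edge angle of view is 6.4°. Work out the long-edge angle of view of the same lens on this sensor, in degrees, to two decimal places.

8.51°

From the short-edge AOV: f = 13 / (2·tan(3.2°)) = 13 / 0.11182 ≈ 116.2610 mm.
Long-edge AOV = 2·arctan(17.3 / (2 × 116.2610)) = 2·arctan(0.07440) ≈ 8.5101°.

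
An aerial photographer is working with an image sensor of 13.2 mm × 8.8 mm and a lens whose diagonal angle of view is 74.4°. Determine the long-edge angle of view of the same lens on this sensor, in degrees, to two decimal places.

64.55°

Sensor diagonal = √(13.2² + 8.8²) = √251.6800 ≈ 15.8644 mm.
From the diagonal AOV: f = 15.8644 / (2·tan(37.2°)) = 15.8644 / 1.51808 ≈ 10.4503 mm.
Long-edge AOV = 2·arctan(13.2 / (2 × 10.4503)) = 2·arctan(0.63156) ≈ 64.5498°.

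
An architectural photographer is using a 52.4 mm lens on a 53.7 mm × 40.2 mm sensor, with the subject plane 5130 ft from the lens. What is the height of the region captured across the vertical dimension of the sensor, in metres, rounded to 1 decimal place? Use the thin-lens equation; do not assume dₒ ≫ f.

dₒ: 5130 ft × 304.8 mm/ft = 1563623.95 mm.
Similar triangles through the lens centre give W/dₒ = h/dᵢ; with 1/f = 1/dₒ + 1/dᵢ this gives W = h·(dₒ − f)/f.
W = 40.2 mm × (1.56362e+06 − 52.4) / 52.4 = 40.2 × 29839.1517 ≈ 1199533.899 mm = 1199.53 m.

1199.5 m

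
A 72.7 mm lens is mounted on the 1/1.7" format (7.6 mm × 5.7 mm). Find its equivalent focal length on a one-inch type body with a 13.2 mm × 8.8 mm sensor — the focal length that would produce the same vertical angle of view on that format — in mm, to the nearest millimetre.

Equal angle of view means equal height/f ratio, so f₂ = f₁ · (height₂/height₁) = 72.7 × 8.8/5.7.
f₂ = 72.7 × 1.54386 ≈ 112.239 mm.

112 mm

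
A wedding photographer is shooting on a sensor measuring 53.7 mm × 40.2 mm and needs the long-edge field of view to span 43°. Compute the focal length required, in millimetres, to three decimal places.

68.163 mm

From α = 2·arctan(w/2f) we get f = w / (2·tan(α/2)).
With w = 53.7 mm and α/2 = 21.5°, tan(α/2) ≈ 0.39391, so f ≈ 53.7 / 0.78782 ≈ 68.1627 mm.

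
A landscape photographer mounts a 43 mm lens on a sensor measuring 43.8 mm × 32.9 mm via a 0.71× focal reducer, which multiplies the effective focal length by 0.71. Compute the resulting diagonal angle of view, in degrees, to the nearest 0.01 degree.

Effective focal length f = 43 × 0.71 = 30.53 mm.
Sensor diagonal = √(43.8² + 32.9²) = √3000.8500 ≈ 54.7800 mm.
α = 2·arctan(54.780 / (2 × 30.53)) = 2·arctan(0.89715) ≈ 83.7938°.

83.79°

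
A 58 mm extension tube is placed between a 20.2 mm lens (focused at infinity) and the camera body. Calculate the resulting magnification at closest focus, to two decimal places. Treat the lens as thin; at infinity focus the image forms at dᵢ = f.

2.87×

The tube moves the image plane from f to f + e, so dᵢ = 20.2 + 58 = 78.2 mm. Focus is achieved when 1/f = 1/dₒ + 1/dᵢ, giving dₒ = 1/(1/f − 1/(f+e)).
Magnification m = dᵢ/dₒ = (f+e)·(1/f − 1/(f+e)) = e/f = 58/20.2 ≈ 2.8713.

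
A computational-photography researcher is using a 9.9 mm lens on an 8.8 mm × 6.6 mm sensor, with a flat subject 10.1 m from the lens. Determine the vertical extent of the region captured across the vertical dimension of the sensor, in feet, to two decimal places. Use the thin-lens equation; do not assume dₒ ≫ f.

dₒ: 10.1 m = 10100 mm.
Similar triangles through the lens centre give W/dₒ = h/dᵢ; with 1/f = 1/dₒ + 1/dᵢ this gives W = h·(dₒ − f)/f.
W = 6.6 mm × (10100 − 9.9) / 9.9 = 6.6 × 1019.2020 ≈ 6726.733 mm = 6726.733/304.8 ft = 22.0693 ft.

22.07 ft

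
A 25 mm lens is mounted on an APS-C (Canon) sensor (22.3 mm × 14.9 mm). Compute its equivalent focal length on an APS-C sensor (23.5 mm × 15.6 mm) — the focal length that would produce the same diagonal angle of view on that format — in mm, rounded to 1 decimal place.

Sensor diagonal = √(22.3² + 14.9²) = √719.3000 ≈ 26.8198 mm.
Sensor diagonal = √(23.5² + 15.6²) = √795.6100 ≈ 28.2066 mm.
Equal angle of view means equal diagonal/f ratio, so f₂ = f₁ · (diagonal₂/diagonal₁) = 25 × 28.2066/26.8198.
f₂ = 25 × 1.05171 ≈ 26.293 mm.

26.3 mm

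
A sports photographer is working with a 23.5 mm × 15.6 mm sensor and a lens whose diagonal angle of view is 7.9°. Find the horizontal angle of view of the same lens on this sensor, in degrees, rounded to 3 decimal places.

6.585°

Sensor diagonal = √(23.5² + 15.6²) = √795.6100 ≈ 28.2066 mm.
From the diagonal AOV: f = 28.2066 / (2·tan(3.95°)) = 28.2066 / 0.13810 ≈ 204.2476 mm.
Horizontal AOV = 2·arctan(23.5 / (2 × 204.2476)) = 2·arctan(0.05753) ≈ 6.5850°.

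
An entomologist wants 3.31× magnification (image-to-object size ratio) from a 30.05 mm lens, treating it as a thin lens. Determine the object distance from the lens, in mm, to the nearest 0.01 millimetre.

39.13 mm

With m = dᵢ/dₒ and 1/f = 1/dₒ + 1/dᵢ, substituting dᵢ = m·dₒ gives 1/f = (1 + 1/m)/dₒ, hence dₒ = f·(1 + 1/m).
dₒ = 30.05 × (1 + 1/3.31) = 30.05 × 1.30211 ≈ 39.129 mm.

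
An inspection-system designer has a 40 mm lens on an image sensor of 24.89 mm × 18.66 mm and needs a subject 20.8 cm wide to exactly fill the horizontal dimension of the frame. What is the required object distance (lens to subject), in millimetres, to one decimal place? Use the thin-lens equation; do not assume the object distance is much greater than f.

W: 20.8 cm = 208 mm.
Magnification m = w/W = dᵢ/dₒ; combined with 1/f = 1/dₒ + 1/dᵢ this gives dₒ = f·(1 + W/w).
dₒ = 40 mm × (1 + 208/24.89) = 40 × 9.3568 ≈ 374.271 mm.

374.3 mm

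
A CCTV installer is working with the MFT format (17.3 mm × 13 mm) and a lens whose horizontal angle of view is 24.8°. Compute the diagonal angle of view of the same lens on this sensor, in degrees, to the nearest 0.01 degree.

30.75°

From the horizontal AOV: f = 17.3 / (2·tan(12.4°)) = 17.3 / 0.43973 ≈ 39.3425 mm.
Sensor diagonal = √(17.3² + 13²) = √468.2900 ≈ 21.6400 mm.
Diagonal AOV = 2·arctan(21.6400 / (2 × 39.3425)) = 2·arctan(0.27502) ≈ 30.7547°.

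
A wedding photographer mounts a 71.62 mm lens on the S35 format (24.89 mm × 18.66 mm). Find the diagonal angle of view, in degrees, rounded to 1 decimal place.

24.5°

Sensor diagonal = √(24.89² + 18.66²) = √967.7077 ≈ 31.1080 mm.
Angle of view α = 2·arctan(d/2f) with d = 31.1080 mm and f = 71.62 mm.
d/2f = 0.21717; arctan(0.21717) ≈ 12.2529°, so α ≈ 24.5058°.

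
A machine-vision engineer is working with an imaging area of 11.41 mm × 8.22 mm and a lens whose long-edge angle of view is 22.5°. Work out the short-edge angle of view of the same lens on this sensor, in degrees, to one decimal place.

From the long-edge AOV: f = 11.41 / (2·tan(11.25°)) = 11.41 / 0.39782 ≈ 28.6810 mm.
Short-edge AOV = 2·arctan(8.22 / (2 × 28.6810)) = 2·arctan(0.14330) ≈ 16.3100°.

16.3°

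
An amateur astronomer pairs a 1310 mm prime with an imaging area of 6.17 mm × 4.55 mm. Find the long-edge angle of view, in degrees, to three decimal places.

Angle of view α = 2·arctan(w/2f) with w = 6.17 mm and f = 1310 mm.
w/2f = 0.00235; arctan(0.00235) ≈ 0.1349°, so α ≈ 0.2699°.

0.270°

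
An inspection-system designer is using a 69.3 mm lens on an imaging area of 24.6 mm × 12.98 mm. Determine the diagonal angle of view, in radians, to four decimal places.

0.3961 rad

Sensor diagonal = √(24.6² + 12.98²) = √773.6404 ≈ 27.8144 mm.
Angle of view α = 2·arctan(d/2f) with d = 27.8144 mm and f = 69.3 mm.
d/2f = 0.20068; arctan(0.20068) ≈ 0.1981 rad, so α ≈ 0.3961 rad.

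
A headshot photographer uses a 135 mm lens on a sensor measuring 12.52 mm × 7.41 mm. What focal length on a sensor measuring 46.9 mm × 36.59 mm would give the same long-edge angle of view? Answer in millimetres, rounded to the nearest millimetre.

506 mm

Equal angle of view means equal width/f ratio, so f₂ = f₁ · (width₂/width₁) = 135 × 46.9/12.52.
f₂ = 135 × 3.74601 ≈ 505.711 mm.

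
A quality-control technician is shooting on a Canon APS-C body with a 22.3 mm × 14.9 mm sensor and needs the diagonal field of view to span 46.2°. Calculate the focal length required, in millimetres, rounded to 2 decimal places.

31.44 mm

Sensor diagonal = √(22.3² + 14.9²) = √719.3000 ≈ 26.8198 mm.
From α = 2·arctan(d/2f) we get f = d / (2·tan(α/2)).
With d = 26.8198 mm and α/2 = 23.1°, tan(α/2) ≈ 0.42654, so f ≈ 26.8198 / 0.85307 ≈ 31.4390 mm.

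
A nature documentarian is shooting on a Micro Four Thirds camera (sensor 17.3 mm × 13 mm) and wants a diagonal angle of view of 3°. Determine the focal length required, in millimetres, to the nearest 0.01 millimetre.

413.20 mm

Sensor diagonal = √(17.3² + 13²) = √468.2900 ≈ 21.6400 mm.
From α = 2·arctan(d/2f) we get f = d / (2·tan(α/2)).
With d = 21.6400 mm and α/2 = 1.5°, tan(α/2) ≈ 0.02619, so f ≈ 21.6400 / 0.05237 ≈ 413.1993 mm.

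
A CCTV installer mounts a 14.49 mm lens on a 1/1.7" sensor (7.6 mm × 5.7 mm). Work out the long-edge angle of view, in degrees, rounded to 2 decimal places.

29.39°

Angle of view α = 2·arctan(w/2f) with w = 7.6 mm and f = 14.49 mm.
w/2f = 0.26225; arctan(0.26225) ≈ 14.6949°, so α ≈ 29.3898°.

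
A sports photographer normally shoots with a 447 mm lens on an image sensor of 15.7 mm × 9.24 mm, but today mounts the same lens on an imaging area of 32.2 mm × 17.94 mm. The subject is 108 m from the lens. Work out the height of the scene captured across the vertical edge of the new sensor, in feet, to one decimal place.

14.2 ft

The focal length stays 447 mm; the relevant sensor dimension is now h = 17.94 mm. Object distance dₒ = 108 m = 108000 mm.
Thin-lens field height W = h·(dₒ − f)/f = 17.94 × (108000 − 447)/447 ≈ 4316.557 mm = 4316.557/304.8 ft = 14.1619 ft.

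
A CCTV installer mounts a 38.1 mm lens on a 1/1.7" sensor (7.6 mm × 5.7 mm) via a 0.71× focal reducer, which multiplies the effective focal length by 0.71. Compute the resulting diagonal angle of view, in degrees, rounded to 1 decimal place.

Effective focal length f = 38.1 × 0.71 = 27.051 mm.
Sensor diagonal = √(7.6² + 5.7²) = √90.2500 ≈ 9.5000 mm.
α = 2·arctan(9.500 / (2 × 27.051)) = 2·arctan(0.17559) ≈ 19.9186°.

19.9°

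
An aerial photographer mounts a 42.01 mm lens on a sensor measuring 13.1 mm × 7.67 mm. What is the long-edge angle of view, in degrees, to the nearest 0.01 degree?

17.72°

Angle of view α = 2·arctan(w/2f) with w = 13.1 mm and f = 42.01 mm.
w/2f = 0.15592; arctan(0.15592) ≈ 8.8619°, so α ≈ 17.7239°.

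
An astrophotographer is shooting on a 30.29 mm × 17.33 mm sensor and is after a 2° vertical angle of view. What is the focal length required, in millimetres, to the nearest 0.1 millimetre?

496.4 mm

From α = 2·arctan(h/2f) we get f = h / (2·tan(α/2)).
With h = 17.33 mm and α/2 = 1°, tan(α/2) ≈ 0.01746, so f ≈ 17.33 / 0.03491 ≈ 496.4175 mm.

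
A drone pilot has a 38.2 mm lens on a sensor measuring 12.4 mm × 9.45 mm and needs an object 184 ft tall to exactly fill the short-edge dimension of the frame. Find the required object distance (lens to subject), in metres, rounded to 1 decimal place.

226.7 m

W: 184 ft × 304.8 mm/ft = 56083.20 mm.
Magnification m = h/W = dᵢ/dₒ; combined with 1/f = 1/dₒ + 1/dᵢ this gives dₒ = f·(1 + W/h).
dₒ = 38.2 mm × (1 + 56083.2/9.45) = 38.2 × 5935.7300 ≈ 226744.885 mm = 226.745 m.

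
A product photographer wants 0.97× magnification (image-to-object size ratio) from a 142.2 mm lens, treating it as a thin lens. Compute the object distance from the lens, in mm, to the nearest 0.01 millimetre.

With m = dᵢ/dₒ and 1/f = 1/dₒ + 1/dᵢ, substituting dᵢ = m·dₒ gives 1/f = (1 + 1/m)/dₒ, hence dₒ = f·(1 + 1/m).
dₒ = 142.2 × (1 + 1/0.97) = 142.2 × 2.03093 ≈ 288.798 mm.

288.80 mm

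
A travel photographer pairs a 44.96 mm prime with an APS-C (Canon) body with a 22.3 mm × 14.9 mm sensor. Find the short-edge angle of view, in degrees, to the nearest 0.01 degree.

18.82°

Angle of view α = 2·arctan(h/2f) with h = 14.9 mm and f = 44.96 mm.
h/2f = 0.16570; arctan(0.16570) ≈ 9.4086°, so α ≈ 18.8172°.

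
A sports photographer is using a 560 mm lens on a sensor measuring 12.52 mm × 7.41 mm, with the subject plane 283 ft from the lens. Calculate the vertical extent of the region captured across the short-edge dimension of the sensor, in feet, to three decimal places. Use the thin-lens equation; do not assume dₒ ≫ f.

dₒ: 283 ft × 304.8 mm/ft = 86258.40 mm.
Similar triangles through the lens centre give W/dₒ = h/dᵢ; with 1/f = 1/dₒ + 1/dᵢ this gives W = h·(dₒ − f)/f.
W = 7.41 mm × (86258.4 − 560) / 560 = 7.41 × 153.0329 ≈ 1133.973 mm = 1133.973/304.8 ft = 3.72039 ft.

3.720 ft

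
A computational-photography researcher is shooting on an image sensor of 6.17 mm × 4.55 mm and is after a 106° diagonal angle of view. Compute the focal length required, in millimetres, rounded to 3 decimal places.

Sensor diagonal = √(6.17² + 4.55²) = √58.7714 ≈ 7.6663 mm.
From α = 2·arctan(d/2f) we get f = d / (2·tan(α/2)).
With d = 7.6663 mm and α/2 = 53°, tan(α/2) ≈ 1.32704, so f ≈ 7.6663 / 2.65409 ≈ 2.8885 mm.

2.888 mm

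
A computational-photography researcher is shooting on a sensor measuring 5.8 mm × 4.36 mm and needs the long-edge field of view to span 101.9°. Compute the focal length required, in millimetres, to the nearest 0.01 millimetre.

2.35 mm

From α = 2·arctan(w/2f) we get f = w / (2·tan(α/2)).
With w = 5.8 mm and α/2 = 50.95°, tan(α/2) ≈ 1.23270, so f ≈ 5.8 / 2.46539 ≈ 2.3526 mm.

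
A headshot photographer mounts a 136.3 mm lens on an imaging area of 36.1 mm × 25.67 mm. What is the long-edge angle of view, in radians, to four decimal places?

0.2633 rad

Angle of view α = 2·arctan(w/2f) with w = 36.1 mm and f = 136.3 mm.
w/2f = 0.13243; arctan(0.13243) ≈ 0.1317 rad, so α ≈ 0.2633 rad.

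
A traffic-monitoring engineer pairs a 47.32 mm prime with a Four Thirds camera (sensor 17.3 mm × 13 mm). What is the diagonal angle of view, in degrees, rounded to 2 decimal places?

Sensor diagonal = √(17.3² + 13²) = √468.2900 ≈ 21.6400 mm.
Angle of view α = 2·arctan(d/2f) with d = 21.6400 mm and f = 47.32 mm.
d/2f = 0.22866; arctan(0.22866) ≈ 12.8796°, so α ≈ 25.7592°.

25.76°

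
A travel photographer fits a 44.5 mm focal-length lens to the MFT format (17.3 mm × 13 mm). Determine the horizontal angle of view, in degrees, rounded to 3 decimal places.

22.000°

Angle of view α = 2·arctan(w/2f) with w = 17.3 mm and f = 44.5 mm.
w/2f = 0.19438; arctan(0.19438) ≈ 11.0001°, so α ≈ 22.0002°.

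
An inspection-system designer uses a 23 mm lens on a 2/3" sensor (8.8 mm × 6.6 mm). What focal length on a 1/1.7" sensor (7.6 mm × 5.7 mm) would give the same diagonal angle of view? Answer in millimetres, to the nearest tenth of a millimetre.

19.9 mm

Sensor diagonal = √(8.8² + 6.6²) = √121.0000 ≈ 11.0000 mm.
Sensor diagonal = √(7.6² + 5.7²) = √90.2500 ≈ 9.5000 mm.
Equal angle of view means equal diagonal/f ratio, so f₂ = f₁ · (diagonal₂/diagonal₁) = 23 × 9.5000/11.0000.
f₂ = 23 × 0.86364 ≈ 19.864 mm.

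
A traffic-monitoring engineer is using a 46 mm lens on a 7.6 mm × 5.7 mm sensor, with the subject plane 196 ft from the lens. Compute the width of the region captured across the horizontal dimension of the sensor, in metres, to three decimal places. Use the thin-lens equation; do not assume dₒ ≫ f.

9.863 m

dₒ: 196 ft × 304.8 mm/ft = 59740.80 mm.
Similar triangles through the lens centre give W/dₒ = w/dᵢ; with 1/f = 1/dₒ + 1/dᵢ this gives W = w·(dₒ − f)/f.
W = 7.6 mm × (59740.8 − 46) / 46 = 7.6 × 1297.7130 ≈ 9862.619 mm = 9.86262 m.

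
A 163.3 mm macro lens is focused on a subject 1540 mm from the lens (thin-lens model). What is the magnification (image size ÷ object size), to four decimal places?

Thin lens: 1/f = 1/dₒ + 1/dᵢ → 1/dᵢ = 1/163.3 − 1/1540 = 0.0054743 mm⁻¹, so dᵢ ≈ 182.6702 mm.
Magnification m = dᵢ/dₒ = 182.6702/1540 ≈ 0.11862.

0.1186×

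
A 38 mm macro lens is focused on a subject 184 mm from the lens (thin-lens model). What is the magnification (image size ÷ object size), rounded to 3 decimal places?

Thin lens: 1/f = 1/dₒ + 1/dᵢ → 1/dᵢ = 1/38 − 1/184 = 0.0208810 mm⁻¹, so dᵢ ≈ 47.8904 mm.
Magnification m = dᵢ/dₒ = 47.8904/184 ≈ 0.26027.

0.260×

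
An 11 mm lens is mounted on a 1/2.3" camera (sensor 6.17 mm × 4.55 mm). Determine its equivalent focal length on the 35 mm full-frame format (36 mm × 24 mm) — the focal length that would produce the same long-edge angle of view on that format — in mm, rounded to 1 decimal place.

Equal angle of view means equal width/f ratio, so f₂ = f₁ · (width₂/width₁) = 11 × 36/6.17.
f₂ = 11 × 5.83468 ≈ 64.182 mm.

64.2 mm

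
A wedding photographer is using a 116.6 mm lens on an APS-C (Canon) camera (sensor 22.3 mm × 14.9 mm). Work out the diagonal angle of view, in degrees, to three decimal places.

13.121°

Sensor diagonal = √(22.3² + 14.9²) = √719.3000 ≈ 26.8198 mm.
Angle of view α = 2·arctan(d/2f) with d = 26.8198 mm and f = 116.6 mm.
d/2f = 0.11501; arctan(0.11501) ≈ 6.5606°, so α ≈ 13.1213°.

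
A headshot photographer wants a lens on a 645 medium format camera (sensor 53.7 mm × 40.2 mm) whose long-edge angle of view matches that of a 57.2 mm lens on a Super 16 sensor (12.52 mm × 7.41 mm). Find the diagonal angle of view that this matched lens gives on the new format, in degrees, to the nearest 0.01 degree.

15.57°

Equal long-edge AOV ⇒ f₂ = f₁ · 53.7/12.52 = 57.2 × 4.28914 ≈ 245.3387 mm.
Sensor diagonal = √(53.7² + 40.2²) = √4499.7300 ≈ 67.0800 mm.
Diagonal AOV on the new format = 2·arctan(67.0800 / (2 × 245.3387)) = 2·arctan(0.13671) ≈ 15.5692°.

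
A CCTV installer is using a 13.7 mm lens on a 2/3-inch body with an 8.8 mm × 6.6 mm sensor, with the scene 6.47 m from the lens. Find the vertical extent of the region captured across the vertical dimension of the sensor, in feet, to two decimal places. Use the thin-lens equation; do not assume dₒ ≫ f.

dₒ: 6.47 m = 6470 mm.
Similar triangles through the lens centre give W/dₒ = h/dᵢ; with 1/f = 1/dₒ + 1/dᵢ this gives W = h·(dₒ − f)/f.
W = 6.6 mm × (6470 − 13.7) / 13.7 = 6.6 × 471.2628 ≈ 3110.334 mm = 3110.334/304.8 ft = 10.2045 ft.

10.20 ft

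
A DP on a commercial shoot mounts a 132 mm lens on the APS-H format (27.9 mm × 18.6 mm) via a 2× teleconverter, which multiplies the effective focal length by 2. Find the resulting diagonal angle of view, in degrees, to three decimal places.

Effective focal length f = 132 × 2 = 264 mm.
Sensor diagonal = √(27.9² + 18.6²) = √1124.3700 ≈ 33.5316 mm.
α = 2·arctan(33.532 / (2 × 264)) = 2·arctan(0.06351) ≈ 7.2676°.

7.268°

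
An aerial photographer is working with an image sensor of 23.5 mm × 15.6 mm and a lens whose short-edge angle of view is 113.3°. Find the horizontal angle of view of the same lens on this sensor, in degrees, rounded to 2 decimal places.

132.80°

From the short-edge AOV: f = 15.6 / (2·tan(56.65°)) = 15.6 / 3.03893 ≈ 5.1334 mm.
Horizontal AOV = 2·arctan(23.5 / (2 × 5.1334)) = 2·arctan(2.28893) ≈ 132.8005°.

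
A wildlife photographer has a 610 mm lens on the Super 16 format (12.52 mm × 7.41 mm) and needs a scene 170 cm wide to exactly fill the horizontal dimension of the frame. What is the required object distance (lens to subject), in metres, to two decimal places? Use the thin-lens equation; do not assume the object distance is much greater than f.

83.44 m

W: 170 cm = 1700 mm.
Magnification m = w/W = dᵢ/dₒ; combined with 1/f = 1/dₒ + 1/dᵢ this gives dₒ = f·(1 + W/w).
dₒ = 610 mm × (1 + 1700/12.52) = 610 × 136.7827 ≈ 83437.476 mm = 83.4375 m.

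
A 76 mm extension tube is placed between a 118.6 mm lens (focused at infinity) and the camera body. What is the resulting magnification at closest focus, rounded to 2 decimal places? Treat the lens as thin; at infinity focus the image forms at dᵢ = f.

The tube moves the image plane from f to f + e, so dᵢ = 118.6 + 76 = 194.6 mm. Focus is achieved when 1/f = 1/dₒ + 1/dᵢ, giving dₒ = 1/(1/f − 1/(f+e)).
Magnification m = dᵢ/dₒ = (f+e)·(1/f − 1/(f+e)) = e/f = 76/118.6 ≈ 0.6408.

0.64×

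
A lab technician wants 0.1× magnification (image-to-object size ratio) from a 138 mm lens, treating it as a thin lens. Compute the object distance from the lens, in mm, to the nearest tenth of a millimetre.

With m = dᵢ/dₒ and 1/f = 1/dₒ + 1/dᵢ, substituting dᵢ = m·dₒ gives 1/f = (1 + 1/m)/dₒ, hence dₒ = f·(1 + 1/m).
dₒ = 138 × (1 + 1/0.1) = 138 × 11.00000 ≈ 1518.000 mm.

1518.0 mm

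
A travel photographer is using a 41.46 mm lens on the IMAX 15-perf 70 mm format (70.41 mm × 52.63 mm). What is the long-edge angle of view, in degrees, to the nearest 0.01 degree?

Angle of view α = 2·arctan(w/2f) with w = 70.41 mm and f = 41.46 mm.
w/2f = 0.84913; arctan(0.84913) ≈ 40.3356°, so α ≈ 80.6713°.

80.67°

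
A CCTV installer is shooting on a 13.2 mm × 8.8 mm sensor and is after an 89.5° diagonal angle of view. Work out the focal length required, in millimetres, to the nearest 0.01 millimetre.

Sensor diagonal = √(13.2² + 8.8²) = √251.6800 ≈ 15.8644 mm.
From α = 2·arctan(d/2f) we get f = d / (2·tan(α/2)).
With d = 15.8644 mm and α/2 = 44.75°, tan(α/2) ≈ 0.99131, so f ≈ 15.8644 / 1.98262 ≈ 8.0017 mm.

8.00 mm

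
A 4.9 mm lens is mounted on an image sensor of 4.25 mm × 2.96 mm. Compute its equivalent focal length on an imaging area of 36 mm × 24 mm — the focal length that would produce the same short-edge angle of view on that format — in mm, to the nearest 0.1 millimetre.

Equal angle of view means equal height/f ratio, so f₂ = f₁ · (height₂/height₁) = 4.9 × 24/2.96.
f₂ = 4.9 × 8.10811 ≈ 39.730 mm.

39.7 mm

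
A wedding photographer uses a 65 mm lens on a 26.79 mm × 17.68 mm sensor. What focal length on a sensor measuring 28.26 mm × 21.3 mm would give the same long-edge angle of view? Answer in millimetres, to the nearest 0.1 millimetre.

68.6 mm

Equal angle of view means equal width/f ratio, so f₂ = f₁ · (width₂/width₁) = 65 × 28.26/26.79.
f₂ = 65 × 1.05487 ≈ 68.567 mm.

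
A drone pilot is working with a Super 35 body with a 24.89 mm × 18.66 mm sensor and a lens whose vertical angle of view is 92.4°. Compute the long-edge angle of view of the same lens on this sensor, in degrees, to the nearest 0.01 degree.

From the vertical AOV: f = 18.66 / (2·tan(46.2°)) = 18.66 / 2.08558 ≈ 8.9471 mm.
Long-edge AOV = 2·arctan(24.89 / (2 × 8.9471)) = 2·arctan(1.39095) ≈ 108.5726°.

108.57°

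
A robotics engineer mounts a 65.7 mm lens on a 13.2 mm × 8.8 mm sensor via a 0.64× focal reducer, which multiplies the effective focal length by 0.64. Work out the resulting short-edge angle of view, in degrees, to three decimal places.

Effective focal length f = 65.7 × 0.64 = 42.048 mm.
α = 2·arctan(8.8 / (2 × 42.048)) = 2·arctan(0.10464) ≈ 11.9476°.

11.948°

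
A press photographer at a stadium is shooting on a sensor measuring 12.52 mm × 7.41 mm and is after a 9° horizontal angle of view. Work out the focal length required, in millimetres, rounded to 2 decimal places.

From α = 2·arctan(w/2f) we get f = w / (2·tan(α/2)).
With w = 12.52 mm and α/2 = 4.5°, tan(α/2) ≈ 0.07870, so f ≈ 12.52 / 0.15740 ≈ 79.5408 mm.

79.54 mm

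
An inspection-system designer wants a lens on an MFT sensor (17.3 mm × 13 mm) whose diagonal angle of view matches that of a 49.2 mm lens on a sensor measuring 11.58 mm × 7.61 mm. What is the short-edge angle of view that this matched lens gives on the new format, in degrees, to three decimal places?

Sensor diagonal = √(11.58² + 7.61²) = √192.0085 ≈ 13.8567 mm.
Sensor diagonal = √(17.3² + 13²) = √468.2900 ≈ 21.6400 mm.
Equal diagonal AOV ⇒ f₂ = f₁ · 21.6400/13.8567 = 49.2 × 1.56170 ≈ 76.8356 mm.
Short-edge AOV on the new format = 2·arctan(13 / (2 × 76.8356)) = 2·arctan(0.08460) ≈ 9.6710°.

9.671°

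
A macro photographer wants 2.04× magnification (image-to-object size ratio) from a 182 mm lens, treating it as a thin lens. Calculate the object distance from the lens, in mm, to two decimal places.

With m = dᵢ/dₒ and 1/f = 1/dₒ + 1/dᵢ, substituting dᵢ = m·dₒ gives 1/f = (1 + 1/m)/dₒ, hence dₒ = f·(1 + 1/m).
dₒ = 182 × (1 + 1/2.04) = 182 × 1.49020 ≈ 271.216 mm.

271.22 mm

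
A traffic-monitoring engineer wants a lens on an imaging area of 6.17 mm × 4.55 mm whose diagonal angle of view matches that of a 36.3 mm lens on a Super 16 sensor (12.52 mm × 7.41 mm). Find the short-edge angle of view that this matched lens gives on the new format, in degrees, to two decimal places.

Sensor diagonal = √(12.52² + 7.41²) = √211.6585 ≈ 14.5485 mm.
Sensor diagonal = √(6.17² + 4.55²) = √58.7714 ≈ 7.6663 mm.
Equal diagonal AOV ⇒ f₂ = f₁ · 7.6663/14.5485 = 36.3 × 0.52694 ≈ 19.1281 mm.
Short-edge AOV on the new format = 2·arctan(4.55 / (2 × 19.1281)) = 2·arctan(0.11893) ≈ 13.5652°.

13.57°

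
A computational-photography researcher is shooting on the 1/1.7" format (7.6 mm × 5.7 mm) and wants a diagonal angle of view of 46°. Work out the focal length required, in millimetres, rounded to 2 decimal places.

11.19 mm

Sensor diagonal = √(7.6² + 5.7²) = √90.2500 ≈ 9.5000 mm.
From α = 2·arctan(d/2f) we get f = d / (2·tan(α/2)).
With d = 9.5000 mm and α/2 = 23°, tan(α/2) ≈ 0.42447, so f ≈ 9.5000 / 0.84895 ≈ 11.1903 mm.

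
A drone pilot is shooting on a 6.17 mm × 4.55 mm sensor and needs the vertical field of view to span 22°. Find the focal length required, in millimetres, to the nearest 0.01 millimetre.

From α = 2·arctan(h/2f) we get f = h / (2·tan(α/2)).
With h = 4.55 mm and α/2 = 11°, tan(α/2) ≈ 0.19438, so f ≈ 4.55 / 0.38876 ≈ 11.7039 mm.

11.70 mm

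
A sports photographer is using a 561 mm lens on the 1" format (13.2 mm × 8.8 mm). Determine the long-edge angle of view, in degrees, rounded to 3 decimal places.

Angle of view α = 2·arctan(w/2f) with w = 13.2 mm and f = 561 mm.
w/2f = 0.01176; arctan(0.01176) ≈ 0.6740°, so α ≈ 1.3481°.

1.348°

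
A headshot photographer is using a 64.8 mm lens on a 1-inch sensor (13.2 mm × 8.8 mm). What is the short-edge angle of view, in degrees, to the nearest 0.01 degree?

Angle of view α = 2·arctan(h/2f) with h = 8.8 mm and f = 64.8 mm.
h/2f = 0.06790; arctan(0.06790) ≈ 3.8845°, so α ≈ 7.7690°.

7.77°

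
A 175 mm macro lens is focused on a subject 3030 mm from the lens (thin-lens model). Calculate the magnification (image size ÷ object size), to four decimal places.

0.0613×

Thin lens: 1/f = 1/dₒ + 1/dᵢ → 1/dᵢ = 1/175 − 1/3030 = 0.0053843 mm⁻¹, so dᵢ ≈ 185.7268 mm.
Magnification m = dᵢ/dₒ = 185.7268/3030 ≈ 0.06130.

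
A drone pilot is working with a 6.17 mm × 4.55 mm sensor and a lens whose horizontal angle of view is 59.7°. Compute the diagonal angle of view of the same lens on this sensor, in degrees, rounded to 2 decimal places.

70.98°

From the horizontal AOV: f = 6.17 / (2·tan(29.85°)) = 6.17 / 1.14773 ≈ 5.3758 mm.
Sensor diagonal = √(6.17² + 4.55²) = √58.7714 ≈ 7.6663 mm.
Diagonal AOV = 2·arctan(7.6663 / (2 × 5.3758)) = 2·arctan(0.71303) ≈ 70.9800°.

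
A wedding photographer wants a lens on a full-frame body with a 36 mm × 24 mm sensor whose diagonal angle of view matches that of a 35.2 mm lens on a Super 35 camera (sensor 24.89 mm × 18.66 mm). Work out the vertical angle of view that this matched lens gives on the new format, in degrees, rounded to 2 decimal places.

27.54°

Sensor diagonal = √(24.89² + 18.66²) = √967.7077 ≈ 31.1080 mm.
Sensor diagonal = √(36² + 24²) = √1872.0000 ≈ 43.2666 mm.
Equal diagonal AOV ⇒ f₂ = f₁ · 43.2666/31.1080 = 35.2 × 1.39085 ≈ 48.9580 mm.
Vertical AOV on the new format = 2·arctan(24 / (2 × 48.9580)) = 2·arctan(0.24511) ≈ 27.5443°.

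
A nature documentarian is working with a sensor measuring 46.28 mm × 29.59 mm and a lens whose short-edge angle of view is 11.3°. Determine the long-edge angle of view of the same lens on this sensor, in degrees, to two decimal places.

From the short-edge AOV: f = 29.59 / (2·tan(5.65°)) = 29.59 / 0.19786 ≈ 149.5472 mm.
Long-edge AOV = 2·arctan(46.28 / (2 × 149.5472)) = 2·arctan(0.15473) ≈ 17.5917°.

17.59°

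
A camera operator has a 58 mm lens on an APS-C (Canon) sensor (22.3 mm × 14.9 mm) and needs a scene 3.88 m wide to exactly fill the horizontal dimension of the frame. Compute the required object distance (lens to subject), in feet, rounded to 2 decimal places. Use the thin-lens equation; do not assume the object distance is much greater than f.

W: 3.88 m = 3880 mm.
Magnification m = w/W = dᵢ/dₒ; combined with 1/f = 1/dₒ + 1/dᵢ this gives dₒ = f·(1 + W/w).
dₒ = 58 mm × (1 + 3880/22.3) = 58 × 174.9910 ≈ 10149.480 mm = 10149.480/304.8 ft = 33.2988 ft.

33.30 ft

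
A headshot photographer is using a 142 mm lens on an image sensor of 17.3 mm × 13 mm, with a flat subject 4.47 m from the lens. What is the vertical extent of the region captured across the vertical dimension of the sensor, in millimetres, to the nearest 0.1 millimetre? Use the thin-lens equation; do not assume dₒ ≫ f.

dₒ: 4.47 m = 4470 mm.
Similar triangles through the lens centre give W/dₒ = h/dᵢ; with 1/f = 1/dₒ + 1/dᵢ this gives W = h·(dₒ − f)/f.
W = 13 mm × (4470 − 142) / 142 = 13 × 30.4789 ≈ 396.225 mm.

396.2 mm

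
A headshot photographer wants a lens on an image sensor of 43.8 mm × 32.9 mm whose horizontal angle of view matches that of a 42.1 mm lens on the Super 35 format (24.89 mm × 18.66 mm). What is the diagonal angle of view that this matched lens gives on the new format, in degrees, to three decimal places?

Equal horizontal AOV ⇒ f₂ = f₁ · 43.8/24.89 = 42.1 × 1.75974 ≈ 74.0852 mm.
Sensor diagonal = √(43.8² + 32.9²) = √3000.8500 ≈ 54.7800 mm.
Diagonal AOV on the new format = 2·arctan(54.7800 / (2 × 74.0852)) = 2·arctan(0.36971) ≈ 40.5797°.

40.580°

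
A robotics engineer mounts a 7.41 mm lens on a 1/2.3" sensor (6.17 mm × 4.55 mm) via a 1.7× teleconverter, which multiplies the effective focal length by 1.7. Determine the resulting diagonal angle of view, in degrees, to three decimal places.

33.849°

Effective focal length f = 7.41 × 1.7 = 12.597 mm.
Sensor diagonal = √(6.17² + 4.55²) = √58.7714 ≈ 7.6663 mm.
α = 2·arctan(7.666 / (2 × 12.597)) = 2·arctan(0.30429) ≈ 33.8488°.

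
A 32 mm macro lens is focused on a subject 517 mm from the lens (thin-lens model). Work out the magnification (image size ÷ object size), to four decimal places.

Thin lens: 1/f = 1/dₒ + 1/dᵢ → 1/dᵢ = 1/32 − 1/517 = 0.0293158 mm⁻¹, so dᵢ ≈ 34.1113 mm.
Magnification m = dᵢ/dₒ = 34.1113/517 ≈ 0.06598.

0.0660×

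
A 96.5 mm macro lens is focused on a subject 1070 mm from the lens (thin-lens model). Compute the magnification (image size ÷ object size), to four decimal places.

0.0991×

Thin lens: 1/f = 1/dₒ + 1/dᵢ → 1/dᵢ = 1/96.5 − 1/1070 = 0.0094281 mm⁻¹, so dᵢ ≈ 106.0657 mm.
Magnification m = dᵢ/dₒ = 106.0657/1070 ≈ 0.09913.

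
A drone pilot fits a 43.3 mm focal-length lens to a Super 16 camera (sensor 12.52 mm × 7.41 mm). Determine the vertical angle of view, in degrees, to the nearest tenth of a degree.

9.8°

Angle of view α = 2·arctan(h/2f) with h = 7.41 mm and f = 43.3 mm.
h/2f = 0.08557; arctan(0.08557) ≈ 4.8906°, so α ≈ 9.7813°.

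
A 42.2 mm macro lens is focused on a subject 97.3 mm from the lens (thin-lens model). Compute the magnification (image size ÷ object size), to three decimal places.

0.766×

Thin lens: 1/f = 1/dₒ + 1/dᵢ → 1/dᵢ = 1/42.2 − 1/97.3 = 0.0134192 mm⁻¹, so dᵢ ≈ 74.5201 mm.
Magnification m = dᵢ/dₒ = 74.5201/97.3 ≈ 0.76588.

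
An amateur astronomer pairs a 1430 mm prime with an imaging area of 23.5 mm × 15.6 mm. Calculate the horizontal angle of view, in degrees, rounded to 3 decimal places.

0.942°

Angle of view α = 2·arctan(w/2f) with w = 23.5 mm and f = 1430 mm.
w/2f = 0.00822; arctan(0.00822) ≈ 0.4708°, so α ≈ 0.9416°.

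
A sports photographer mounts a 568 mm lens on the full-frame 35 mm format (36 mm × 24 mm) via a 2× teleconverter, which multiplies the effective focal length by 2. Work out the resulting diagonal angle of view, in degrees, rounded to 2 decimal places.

Effective focal length f = 568 × 2 = 1136 mm.
Sensor diagonal = √(36² + 24²) = √1872.0000 ≈ 43.2666 mm.
α = 2·arctan(43.267 / (2 × 1136)) = 2·arctan(0.01904) ≈ 2.1819°.

2.18°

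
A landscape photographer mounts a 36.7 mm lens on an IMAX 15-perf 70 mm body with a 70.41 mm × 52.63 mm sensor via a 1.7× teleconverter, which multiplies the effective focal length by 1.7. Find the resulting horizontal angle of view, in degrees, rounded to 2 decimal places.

58.87°

Effective focal length f = 36.7 × 1.7 = 62.39 mm.
α = 2·arctan(70.41 / (2 × 62.39)) = 2·arctan(0.56427) ≈ 58.8697°.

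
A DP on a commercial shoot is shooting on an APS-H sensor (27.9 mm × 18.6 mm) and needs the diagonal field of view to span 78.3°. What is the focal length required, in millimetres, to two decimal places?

Sensor diagonal = √(27.9² + 18.6²) = √1124.3700 ≈ 33.5316 mm.
From α = 2·arctan(d/2f) we get f = d / (2·tan(α/2)).
With d = 33.5316 mm and α/2 = 39.15°, tan(α/2) ≈ 0.81413, so f ≈ 33.5316 / 1.62826 ≈ 20.5936 mm.

20.59 mm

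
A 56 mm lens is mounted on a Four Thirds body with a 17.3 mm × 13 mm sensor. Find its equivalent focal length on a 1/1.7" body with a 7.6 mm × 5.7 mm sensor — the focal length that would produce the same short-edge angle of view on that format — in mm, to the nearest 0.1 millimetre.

Equal angle of view means equal height/f ratio, so f₂ = f₁ · (height₂/height₁) = 56 × 5.7/13.
f₂ = 56 × 0.43846 ≈ 24.554 mm.

24.6 mm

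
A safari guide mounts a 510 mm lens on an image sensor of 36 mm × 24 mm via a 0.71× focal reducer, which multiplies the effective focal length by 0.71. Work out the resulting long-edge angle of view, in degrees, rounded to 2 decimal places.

5.69°

Effective focal length f = 510 × 0.71 = 362.1 mm.
α = 2·arctan(36 / (2 × 362.1)) = 2·arctan(0.04971) ≈ 5.6917°.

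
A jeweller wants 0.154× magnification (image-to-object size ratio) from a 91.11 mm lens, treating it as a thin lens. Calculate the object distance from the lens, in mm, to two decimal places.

682.73 mm

With m = dᵢ/dₒ and 1/f = 1/dₒ + 1/dᵢ, substituting dᵢ = m·dₒ gives 1/f = (1 + 1/m)/dₒ, hence dₒ = f·(1 + 1/m).
dₒ = 91.11 × (1 + 1/0.154) = 91.11 × 7.49351 ≈ 682.733 mm.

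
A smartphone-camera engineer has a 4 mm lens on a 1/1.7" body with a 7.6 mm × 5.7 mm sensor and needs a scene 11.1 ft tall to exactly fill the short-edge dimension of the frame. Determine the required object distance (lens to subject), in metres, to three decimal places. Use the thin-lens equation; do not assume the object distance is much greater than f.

W: 11.1 ft × 304.8 mm/ft = 3383.28 mm.
Magnification m = h/W = dᵢ/dₒ; combined with 1/f = 1/dₒ + 1/dᵢ this gives dₒ = f·(1 + W/h).
dₒ = 4 mm × (1 + 3383.28/5.7) = 4 × 594.5579 ≈ 2378.232 mm = 2.37823 m.

2.378 m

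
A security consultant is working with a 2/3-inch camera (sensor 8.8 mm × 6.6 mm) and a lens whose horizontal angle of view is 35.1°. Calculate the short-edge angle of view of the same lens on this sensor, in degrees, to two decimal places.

26.69°

From the horizontal AOV: f = 8.8 / (2·tan(17.55°)) = 8.8 / 0.63252 ≈ 13.9127 mm.
Short-edge AOV = 2·arctan(6.6 / (2 × 13.9127)) = 2·arctan(0.23719) ≈ 26.6872°.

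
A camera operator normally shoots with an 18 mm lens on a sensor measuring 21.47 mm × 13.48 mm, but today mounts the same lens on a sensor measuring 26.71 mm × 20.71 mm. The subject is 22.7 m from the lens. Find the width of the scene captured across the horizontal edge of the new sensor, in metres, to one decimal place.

33.7 m

The focal length stays 18 mm; the relevant sensor dimension is now w = 26.71 mm. Object distance dₒ = 22.7 m = 22700 mm.
Thin-lens field width W = w·(dₒ − f)/f = 26.71 × (22700 − 18)/18 ≈ 33657.568 mm = 33.6576 m.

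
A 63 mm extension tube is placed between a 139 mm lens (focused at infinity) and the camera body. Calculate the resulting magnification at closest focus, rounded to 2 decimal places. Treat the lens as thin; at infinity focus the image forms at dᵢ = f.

The tube moves the image plane from f to f + e, so dᵢ = 139 + 63 = 202 mm. Focus is achieved when 1/f = 1/dₒ + 1/dᵢ, giving dₒ = 1/(1/f − 1/(f+e)).
Magnification m = dᵢ/dₒ = (f+e)·(1/f − 1/(f+e)) = e/f = 63/139 ≈ 0.4532.

0.45×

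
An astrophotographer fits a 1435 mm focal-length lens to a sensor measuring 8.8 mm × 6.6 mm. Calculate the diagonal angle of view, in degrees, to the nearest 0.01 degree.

Sensor diagonal = √(8.8² + 6.6²) = √121.0000 ≈ 11.0000 mm.
Angle of view α = 2·arctan(d/2f) with d = 11.0000 mm and f = 1435 mm.
d/2f = 0.00383; arctan(0.00383) ≈ 0.2196°, so α ≈ 0.4392°.

0.44°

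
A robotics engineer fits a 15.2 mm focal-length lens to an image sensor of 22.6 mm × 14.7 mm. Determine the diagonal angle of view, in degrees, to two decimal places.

Sensor diagonal = √(22.6² + 14.7²) = √726.8500 ≈ 26.9602 mm.
Angle of view α = 2·arctan(d/2f) with d = 26.9602 mm and f = 15.2 mm.
d/2f = 0.88685; arctan(0.88685) ≈ 41.5681°, so α ≈ 83.1363°.

83.14°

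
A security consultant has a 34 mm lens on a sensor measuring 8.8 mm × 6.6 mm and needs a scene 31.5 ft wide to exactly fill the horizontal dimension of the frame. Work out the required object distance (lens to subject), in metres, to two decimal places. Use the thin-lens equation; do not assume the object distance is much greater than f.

37.13 m

W: 31.5 ft × 304.8 mm/ft = 9601.20 mm.
Magnification m = w/W = dᵢ/dₒ; combined with 1/f = 1/dₒ + 1/dᵢ this gives dₒ = f·(1 + W/w).
dₒ = 34 mm × (1 + 9601.2/8.8) = 34 × 1092.0454 ≈ 37129.544 mm = 37.1295 m.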